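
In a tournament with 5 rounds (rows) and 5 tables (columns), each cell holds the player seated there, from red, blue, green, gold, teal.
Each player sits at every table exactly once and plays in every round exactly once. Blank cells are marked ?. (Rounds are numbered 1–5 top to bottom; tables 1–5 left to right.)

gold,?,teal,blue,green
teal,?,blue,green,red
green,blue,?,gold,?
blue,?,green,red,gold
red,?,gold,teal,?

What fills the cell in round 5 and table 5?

Round 5 already has {red, gold, teal} and table 5 already has {red, green, gold}, so round 5, table 5 must be blue.

blue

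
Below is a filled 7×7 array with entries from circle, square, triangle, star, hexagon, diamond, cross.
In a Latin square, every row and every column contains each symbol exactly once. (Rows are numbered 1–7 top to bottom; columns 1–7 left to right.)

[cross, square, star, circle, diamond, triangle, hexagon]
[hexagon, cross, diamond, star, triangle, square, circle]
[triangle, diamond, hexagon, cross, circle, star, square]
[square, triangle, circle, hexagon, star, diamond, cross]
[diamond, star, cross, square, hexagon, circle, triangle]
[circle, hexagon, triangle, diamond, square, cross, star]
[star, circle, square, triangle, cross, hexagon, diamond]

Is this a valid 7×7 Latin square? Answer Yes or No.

Each row is a permutation of the 7 symbols, and so is each column.

Yes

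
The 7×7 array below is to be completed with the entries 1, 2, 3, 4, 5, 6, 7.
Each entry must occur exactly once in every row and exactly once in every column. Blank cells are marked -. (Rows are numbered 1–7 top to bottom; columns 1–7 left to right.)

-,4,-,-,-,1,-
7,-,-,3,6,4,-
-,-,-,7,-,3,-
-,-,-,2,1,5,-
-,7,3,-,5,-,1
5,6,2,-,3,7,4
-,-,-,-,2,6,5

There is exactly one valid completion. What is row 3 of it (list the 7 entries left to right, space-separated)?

Row 3, column 5: row 3 has {3, 7} and column 5 has {1, 2, 3, 5, 6}, leaving only 4.
Row 1, column 5: row 1 has {1, 4} and column 5 has {1, 2, 3, 4, 5, 6}, leaving only 7.
Row 2, column 7: row 2 has {3, 4, 6, 7} and column 7 has {1, 4, 5}, leaving only 2.
Row 3, column 7: row 3 has {3, 4, 7} and column 7 has {1, 2, 4, 5}, leaving only 6.
Row 1, column 7: row 1 has {1, 4, 7} and column 7 has {1, 2, 4, 5, 6}, leaving only 3.
Row 4, column 2: row 4 has {1, 2, 5} and column 2 has {4, 6, 7}, leaving only 3.
Row 4, column 7: row 4 has {1, 2, 3, 5} and column 7 has {1, 2, 3, 4, 5, 6}, leaving only 7.
Row 5, column 6: row 5 has {1, 3, 5, 7} and column 6 has {1, 3, 4, 5, 6, 7}, leaving only 2.
Row 6, column 4: row 6 has {2, 3, 4, 5, 6, 7} and column 4 has {2, 3, 7}, leaving only 1.
Row 7, column 2: row 7 has {2, 5, 6} and column 2 has {3, 4, 6, 7}, leaving only 1.
Row 2, column 2: row 2 has {2, 3, 4, 6, 7} and column 2 has {1, 3, 4, 6, 7}, leaving only 5.
Row 3, column 2: row 3 has {3, 4, 6, 7} and column 2 has {1, 3, 4, 5, 6, 7}, leaving only 2.
Row 3, column 1: row 3 has {2, 3, 4, 6, 7} and column 1 has {5, 7}, leaving only 1.
Row 3, column 3: row 3 has {1, 2, 3, 4, 6, 7} and column 3 has {2, 3}, leaving only 5.
So row 3 reads: 1 2 5 7 4 3 6.

1 2 5 7 4 3 6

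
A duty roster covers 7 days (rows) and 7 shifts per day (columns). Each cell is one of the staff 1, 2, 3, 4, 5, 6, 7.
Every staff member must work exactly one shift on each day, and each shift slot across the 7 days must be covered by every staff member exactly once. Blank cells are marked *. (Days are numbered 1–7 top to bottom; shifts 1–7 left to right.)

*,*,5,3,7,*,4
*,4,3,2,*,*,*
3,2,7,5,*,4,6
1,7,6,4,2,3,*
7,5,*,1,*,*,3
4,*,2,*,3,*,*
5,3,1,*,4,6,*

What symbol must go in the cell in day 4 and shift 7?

5

Day 4 already has {1, 2, 3, 4, 6, 7} and shift 7 already has {3, 4, 6}, so day 4, shift 7 must be 5.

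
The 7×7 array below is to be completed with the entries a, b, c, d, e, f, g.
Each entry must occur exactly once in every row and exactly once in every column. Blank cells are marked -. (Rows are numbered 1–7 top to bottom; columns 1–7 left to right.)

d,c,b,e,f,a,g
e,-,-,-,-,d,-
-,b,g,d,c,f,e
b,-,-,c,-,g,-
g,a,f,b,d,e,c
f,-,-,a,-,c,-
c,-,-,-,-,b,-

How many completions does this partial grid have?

11

Row 2, column 2: eliminating its row and column leaves {f, g}.
Row 2, column 3: eliminating its row and column leaves {a, c}.
Row 2, column 4: eliminating its row and column leaves {f, g}.
Row 2, column 5: eliminating its row and column leaves {a, b, g}.
Row 2, column 7: eliminating its row and column leaves {a, b, f}.
Row 3, column 1: eliminating its row and column leaves {a}.
Row 4, column 2: eliminating its row and column leaves {d, e, f}.
Row 4, column 3: eliminating its row and column leaves {a, d, e}.
Row 4, column 5: eliminating its row and column leaves {a, e}.
Row 4, column 7: eliminating its row and column leaves {a, d, f}.
Row 6, column 2: eliminating its row and column leaves {d, e, g}.
Row 6, column 3: eliminating its row and column leaves {d, e}.
Row 6, column 5: eliminating its row and column leaves {b, e, g}.
Row 6, column 7: eliminating its row and column leaves {b, d}.
Row 7, column 2: eliminating its row and column leaves {d, e, f, g}.
Row 7, column 3: eliminating its row and column leaves {a, d, e}.
Row 7, column 4: eliminating its row and column leaves {f, g}.
Row 7, column 5: eliminating its row and column leaves {a, e, g}.
Row 7, column 7: eliminating its row and column leaves {a, d, f}.
Enumerating the assignments across these blanks that avoid any row or column repeat gives 11 completions.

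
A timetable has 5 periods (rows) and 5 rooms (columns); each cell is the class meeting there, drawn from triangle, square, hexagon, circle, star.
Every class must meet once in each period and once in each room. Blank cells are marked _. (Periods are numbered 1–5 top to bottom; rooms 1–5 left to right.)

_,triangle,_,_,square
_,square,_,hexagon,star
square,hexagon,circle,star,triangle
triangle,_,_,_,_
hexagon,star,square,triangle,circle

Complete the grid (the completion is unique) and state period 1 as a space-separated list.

Period 1, room 4: period 1 has {triangle, square} and room 4 has {triangle, hexagon, star}, leaving only circle.
Period 1, room 1: period 1 has {triangle, square, circle} and room 1 has {triangle, square, hexagon}, leaving only star.
Period 1, room 3: period 1 has {triangle, square, circle, star} and room 3 has {square, circle}, leaving only hexagon.
So period 1 reads: star triangle hexagon circle square.

star triangle hexagon circle square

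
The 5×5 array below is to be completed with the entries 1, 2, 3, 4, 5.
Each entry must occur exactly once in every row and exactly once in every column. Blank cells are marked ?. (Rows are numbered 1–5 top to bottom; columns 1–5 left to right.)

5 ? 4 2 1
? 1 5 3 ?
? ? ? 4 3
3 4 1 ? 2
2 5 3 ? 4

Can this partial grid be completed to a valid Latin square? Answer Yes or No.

No

Row 2, column 5: row 2 together with column 5 already contain {1, 2, 3, 4, 5} — every symbol — so nothing can go there. The grid has no valid completion.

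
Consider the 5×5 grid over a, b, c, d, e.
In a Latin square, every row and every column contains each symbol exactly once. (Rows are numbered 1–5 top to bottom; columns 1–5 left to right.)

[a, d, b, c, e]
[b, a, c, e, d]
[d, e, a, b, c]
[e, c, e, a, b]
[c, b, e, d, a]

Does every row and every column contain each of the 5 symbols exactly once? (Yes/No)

Row 4 contains e twice (at columns 1 and 3), so it is not a permutation.

No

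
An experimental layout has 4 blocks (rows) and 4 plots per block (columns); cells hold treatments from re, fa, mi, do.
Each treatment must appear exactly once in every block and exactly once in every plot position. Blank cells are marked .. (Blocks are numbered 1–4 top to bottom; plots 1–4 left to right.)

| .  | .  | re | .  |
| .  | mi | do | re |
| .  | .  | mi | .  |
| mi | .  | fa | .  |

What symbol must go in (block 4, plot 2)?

Block 2, plot 1: block 2 has {re, mi, do} and plot 1 has {mi}, leaving only fa.
Block 1, plot 1: block 1 has {re} and plot 1 has {fa, mi}, leaving only do.
Block 1, plot 2: block 1 has {re, do} and plot 2 has {mi}, leaving only fa.
Block 1, plot 4: block 1 has {re, fa, do} and plot 4 has {re}, leaving only mi.
Block 3, plot 1: block 3 has {mi} and plot 1 has {fa, mi, do}, leaving only re.
Block 3, plot 2: block 3 has {re, mi} and plot 2 has {fa, mi}, leaving only do.
Block 4 already has {fa, mi} and plot 2 already has {fa, mi, do}, so block 4, plot 2 must be re.

re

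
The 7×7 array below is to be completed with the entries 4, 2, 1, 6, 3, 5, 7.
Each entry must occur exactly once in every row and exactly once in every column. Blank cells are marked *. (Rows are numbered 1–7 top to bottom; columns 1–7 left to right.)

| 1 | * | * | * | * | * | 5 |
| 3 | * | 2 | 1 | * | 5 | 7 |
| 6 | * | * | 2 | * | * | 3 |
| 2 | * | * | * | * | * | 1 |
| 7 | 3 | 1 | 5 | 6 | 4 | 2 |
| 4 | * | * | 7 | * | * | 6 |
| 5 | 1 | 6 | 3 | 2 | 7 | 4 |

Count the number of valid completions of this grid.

Row 1, column 2: eliminating its row and column leaves {4, 2, 6, 7}.
Row 1, column 3: eliminating its row and column leaves {4, 3, 7}.
Row 1, column 4: eliminating its row and column leaves {4, 6}.
Row 1, column 5: eliminating its row and column leaves {4, 3, 7}.
Row 1, column 6: eliminating its row and column leaves {2, 6, 3}.
Row 2, column 2: eliminating its row and column leaves {4, 6}.
Row 2, column 5: eliminating its row and column leaves {4}.
Row 3, column 2: eliminating its row and column leaves {4, 5, 7}.
Row 3, column 3: eliminating its row and column leaves {4, 5, 7}.
Row 3, column 5: eliminating its row and column leaves {4, 1, 5, 7}.
Row 3, column 6: eliminating its row and column leaves {1}.
Row 4, column 2: eliminating its row and column leaves {4, 6, 5, 7}.
Row 4, column 3: eliminating its row and column leaves {4, 3, 5, 7}.
Row 4, column 4: eliminating its row and column leaves {4, 6}.
Row 4, column 5: eliminating its row and column leaves {4, 3, 5, 7}.
Row 4, column 6: eliminating its row and column leaves {6, 3}.
Row 6, column 2: eliminating its row and column leaves {2, 5}.
Row 6, column 3: eliminating its row and column leaves {3, 5}.
Row 6, column 5: eliminating its row and column leaves {1, 3, 5}.
Row 6, column 6: eliminating its row and column leaves {2, 1, 3}.
Enumerating the assignments across these blanks that avoid any row or column repeat gives 7 completions.

7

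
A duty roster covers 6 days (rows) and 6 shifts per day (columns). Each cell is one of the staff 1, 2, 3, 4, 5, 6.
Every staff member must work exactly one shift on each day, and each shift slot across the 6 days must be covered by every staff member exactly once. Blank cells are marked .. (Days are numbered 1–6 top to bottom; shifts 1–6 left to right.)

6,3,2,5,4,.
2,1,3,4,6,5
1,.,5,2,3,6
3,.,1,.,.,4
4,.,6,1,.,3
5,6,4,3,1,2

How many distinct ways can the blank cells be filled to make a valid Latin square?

Day 1, shift 6: eliminating its day and shift leaves {1}.
Day 3, shift 2: eliminating its day and shift leaves {4}.
Day 4, shift 2: eliminating its day and shift leaves {2, 5}.
Day 4, shift 4: eliminating its day and shift leaves {6}.
Day 4, shift 5: eliminating its day and shift leaves {2, 5}.
Day 5, shift 2: eliminating its day and shift leaves {2, 5}.
Day 5, shift 5: eliminating its day and shift leaves {2, 5}.
Enumerating the assignments across these blanks that avoid any day or shift repeat gives 2 completions.

2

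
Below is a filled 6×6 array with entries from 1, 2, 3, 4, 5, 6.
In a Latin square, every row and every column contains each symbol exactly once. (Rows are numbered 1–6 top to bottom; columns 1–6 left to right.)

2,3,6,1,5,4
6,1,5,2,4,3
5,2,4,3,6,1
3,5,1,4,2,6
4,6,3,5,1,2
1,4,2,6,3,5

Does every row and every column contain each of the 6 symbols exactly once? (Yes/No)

Yes

Each row is a permutation of the 6 symbols, and so is each column.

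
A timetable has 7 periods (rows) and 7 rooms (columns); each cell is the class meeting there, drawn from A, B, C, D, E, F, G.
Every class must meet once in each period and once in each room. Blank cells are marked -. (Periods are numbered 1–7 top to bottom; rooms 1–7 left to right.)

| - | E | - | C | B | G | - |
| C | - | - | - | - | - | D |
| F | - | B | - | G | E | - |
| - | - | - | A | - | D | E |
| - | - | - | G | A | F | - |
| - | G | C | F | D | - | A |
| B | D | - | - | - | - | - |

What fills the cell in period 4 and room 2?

Period 1, room 7: period 1 has {B, C, E, G} and room 7 has {A, D, E}, leaving only F.
Period 3, room 4: period 3 has {B, E, F, G} and room 4 has {A, C, F, G}, leaving only D.
Period 3, room 7: period 3 has {B, D, E, F, G} and room 7 has {A, D, E, F}, leaving only C.
Period 3, room 2: period 3 has {B, C, D, E, F, G} and room 2 has {D, E, G}, leaving only A.
Period 4, room 1: period 4 has {A, D, E} and room 1 has {B, C, F}, leaving only G.
Period 4, room 3: period 4 has {A, D, E, G} and room 3 has {B, C}, leaving only F.
Period 4, room 5: period 4 has {A, D, E, F, G} and room 5 has {A, B, D, G}, leaving only C.
Period 4 already has {A, C, D, E, F, G} and room 2 already has {A, D, E, G}, so period 4, room 2 must be B.

B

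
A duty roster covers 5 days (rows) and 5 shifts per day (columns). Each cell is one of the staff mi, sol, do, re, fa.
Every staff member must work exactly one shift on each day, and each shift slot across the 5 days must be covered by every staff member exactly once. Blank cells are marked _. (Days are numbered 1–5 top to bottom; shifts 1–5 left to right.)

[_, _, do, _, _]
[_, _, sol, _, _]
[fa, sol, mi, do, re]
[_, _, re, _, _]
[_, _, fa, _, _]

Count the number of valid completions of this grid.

Day 1, shift 1: eliminating its day and shift leaves {mi, sol, re}.
Day 1, shift 2: eliminating its day and shift leaves {mi, re, fa}.
Day 1, shift 4: eliminating its day and shift leaves {mi, sol, re, fa}.
Day 1, shift 5: eliminating its day and shift leaves {mi, sol, fa}.
Day 2, shift 1: eliminating its day and shift leaves {mi, do, re}.
Day 2, shift 2: eliminating its day and shift leaves {mi, do, re, fa}.
Day 2, shift 4: eliminating its day and shift leaves {mi, re, fa}.
Day 2, shift 5: eliminating its day and shift leaves {mi, do, fa}.
Day 4, shift 1: eliminating its day and shift leaves {mi, sol, do}.
Day 4, shift 2: eliminating its day and shift leaves {mi, do, fa}.
Day 4, shift 4: eliminating its day and shift leaves {mi, sol, fa}.
Day 4, shift 5: eliminating its day and shift leaves {mi, sol, do, fa}.
Day 5, shift 1: eliminating its day and shift leaves {mi, sol, do, re}.
Day 5, shift 2: eliminating its day and shift leaves {mi, do, re}.
Day 5, shift 4: eliminating its day and shift leaves {mi, sol, re}.
Day 5, shift 5: eliminating its day and shift leaves {mi, sol, do}.
Enumerating the assignments across these blanks that avoid any day or shift repeat gives 56 completions.

56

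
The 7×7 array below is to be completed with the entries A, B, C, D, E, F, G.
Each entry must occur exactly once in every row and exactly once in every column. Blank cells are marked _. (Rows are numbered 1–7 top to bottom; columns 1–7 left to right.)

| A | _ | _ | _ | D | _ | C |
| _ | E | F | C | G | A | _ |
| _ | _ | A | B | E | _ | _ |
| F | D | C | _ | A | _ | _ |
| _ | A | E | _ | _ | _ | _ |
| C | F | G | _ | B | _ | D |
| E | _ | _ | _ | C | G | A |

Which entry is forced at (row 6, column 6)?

Row 6 already has {B, C, D, F, G} and column 6 already has {A, G}, so row 6, column 6 must be E.

E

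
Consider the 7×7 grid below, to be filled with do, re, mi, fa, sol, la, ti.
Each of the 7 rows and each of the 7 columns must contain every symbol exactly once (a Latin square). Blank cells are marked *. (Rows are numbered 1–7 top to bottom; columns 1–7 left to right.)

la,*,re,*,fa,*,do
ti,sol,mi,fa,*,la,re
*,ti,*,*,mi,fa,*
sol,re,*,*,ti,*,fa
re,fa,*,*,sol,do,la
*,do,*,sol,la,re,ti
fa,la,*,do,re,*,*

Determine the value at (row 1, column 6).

sol

Row 1, column 2: row 1 has {do, re, fa, la} and column 2 has {do, re, fa, sol, la, ti}, leaving only mi.
Row 1, column 4: row 1 has {do, re, mi, fa, la} and column 4 has {do, fa, sol}, leaving only ti.
Row 1 already has {do, re, mi, fa, la, ti} and column 6 already has {do, re, fa, la}, so row 1, column 6 must be sol.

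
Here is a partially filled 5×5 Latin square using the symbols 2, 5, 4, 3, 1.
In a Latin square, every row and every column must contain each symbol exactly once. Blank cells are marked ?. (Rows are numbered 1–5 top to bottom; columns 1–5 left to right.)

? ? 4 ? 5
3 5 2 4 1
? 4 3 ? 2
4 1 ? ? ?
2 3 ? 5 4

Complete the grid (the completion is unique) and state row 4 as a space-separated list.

Row 4, column 3: row 4 has {4, 1} and column 3 has {2, 4, 3}, leaving only 5.
Row 4, column 5: row 4 has {5, 4, 1} and column 5 has {2, 5, 4, 1}, leaving only 3.
Row 4, column 4: row 4 has {5, 4, 3, 1} and column 4 has {5, 4}, leaving only 2.
So row 4 reads: 4 1 5 2 3.

4 1 5 2 3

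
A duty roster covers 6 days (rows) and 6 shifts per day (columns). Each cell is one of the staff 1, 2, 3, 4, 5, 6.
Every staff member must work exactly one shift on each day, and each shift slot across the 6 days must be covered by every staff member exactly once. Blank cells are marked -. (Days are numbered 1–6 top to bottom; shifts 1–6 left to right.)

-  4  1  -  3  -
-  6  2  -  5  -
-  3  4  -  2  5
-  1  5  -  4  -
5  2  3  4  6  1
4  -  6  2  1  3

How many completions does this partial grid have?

3

Day 1, shift 1: eliminating its day and shift leaves {2, 6}.
Day 1, shift 4: eliminating its day and shift leaves {5, 6}.
Day 1, shift 6: eliminating its day and shift leaves {2, 6}.
Day 2, shift 1: eliminating its day and shift leaves {1, 3}.
Day 2, shift 4: eliminating its day and shift leaves {1, 3}.
Day 2, shift 6: eliminating its day and shift leaves {4}.
Day 3, shift 1: eliminating its day and shift leaves {1, 6}.
Day 3, shift 4: eliminating its day and shift leaves {1, 6}.
Day 4, shift 1: eliminating its day and shift leaves {2, 3, 6}.
Day 4, shift 4: eliminating its day and shift leaves {3, 6}.
Day 4, shift 6: eliminating its day and shift leaves {2, 6}.
Day 6, shift 2: eliminating its day and shift leaves {5}.
Enumerating the assignments across these blanks that avoid any day or shift repeat gives 3 completions.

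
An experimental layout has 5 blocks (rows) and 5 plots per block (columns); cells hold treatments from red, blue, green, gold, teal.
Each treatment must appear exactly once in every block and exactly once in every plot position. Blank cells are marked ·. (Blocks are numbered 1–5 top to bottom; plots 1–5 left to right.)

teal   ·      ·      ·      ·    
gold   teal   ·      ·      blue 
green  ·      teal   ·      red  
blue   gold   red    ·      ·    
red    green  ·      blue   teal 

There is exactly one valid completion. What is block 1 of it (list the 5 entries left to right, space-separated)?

teal red blue green gold

Block 2, plot 3: block 2 has {blue, gold, teal} and plot 3 has {red, teal}, leaving only green.
Block 2, plot 4: block 2 has {blue, green, gold, teal} and plot 4 has {blue}, leaving only red.
Block 3, plot 2: block 3 has {red, green, teal} and plot 2 has {green, gold, teal}, leaving only blue.
Block 1, plot 2: block 1 has {teal} and plot 2 has {blue, green, gold, teal}, leaving only red.
Block 3, plot 4: block 3 has {red, blue, green, teal} and plot 4 has {red, blue}, leaving only gold.
Block 1, plot 4: block 1 has {red, teal} and plot 4 has {red, blue, gold}, leaving only green.
Block 1, plot 5: block 1 has {red, green, teal} and plot 5 has {red, blue, teal}, leaving only gold.
Block 1, plot 3: block 1 has {red, green, gold, teal} and plot 3 has {red, green, teal}, leaving only blue.
So block 1 reads: teal red blue green gold.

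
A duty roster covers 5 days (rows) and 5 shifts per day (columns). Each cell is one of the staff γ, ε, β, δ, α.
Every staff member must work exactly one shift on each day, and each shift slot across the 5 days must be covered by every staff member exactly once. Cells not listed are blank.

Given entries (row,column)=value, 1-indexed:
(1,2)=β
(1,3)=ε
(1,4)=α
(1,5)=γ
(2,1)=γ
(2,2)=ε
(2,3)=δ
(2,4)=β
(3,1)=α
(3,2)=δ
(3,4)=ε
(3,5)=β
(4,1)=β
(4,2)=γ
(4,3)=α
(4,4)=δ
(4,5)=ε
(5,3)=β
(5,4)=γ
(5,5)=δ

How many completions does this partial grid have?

1

Day 1, shift 1: eliminating its day and shift leaves {δ}.
Day 2, shift 5: eliminating its day and shift leaves {α}.
Day 3, shift 3: eliminating its day and shift leaves {γ}.
Day 5, shift 1: eliminating its day and shift leaves {ε}.
Day 5, shift 2: eliminating its day and shift leaves {α}.
Only one assignment across all blanks avoids any day or shift repeat, giving 1 completion.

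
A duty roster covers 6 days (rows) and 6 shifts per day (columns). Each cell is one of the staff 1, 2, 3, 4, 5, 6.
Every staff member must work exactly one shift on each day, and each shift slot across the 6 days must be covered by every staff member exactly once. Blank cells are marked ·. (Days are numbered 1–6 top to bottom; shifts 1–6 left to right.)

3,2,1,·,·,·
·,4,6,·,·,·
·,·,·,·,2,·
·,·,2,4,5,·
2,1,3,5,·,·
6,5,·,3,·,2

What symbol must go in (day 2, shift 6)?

Day 1, shift 4: day 1 has {1, 2, 3} and shift 4 has {3, 4, 5}, leaving only 6.
Day 1, shift 5: day 1 has {1, 2, 3, 6} and shift 5 has {2, 5}, leaving only 4.
Day 1, shift 6: day 1 has {1, 2, 3, 4, 6} and shift 6 has {2}, leaving only 5.
Day 3, shift 4: day 3 has {2} and shift 4 has {3, 4, 5, 6}, leaving only 1.
Day 2, shift 4: day 2 has {4, 6} and shift 4 has {1, 3, 4, 5, 6}, leaving only 2.
Day 4, shift 1: day 4 has {2, 4, 5} and shift 1 has {2, 3, 6}, leaving only 1.
Day 2, shift 1: day 2 has {2, 4, 6} and shift 1 has {1, 2, 3, 6}, leaving only 5.
Day 3, shift 1: day 3 has {1, 2} and shift 1 has {1, 2, 3, 5, 6}, leaving only 4.
Day 3, shift 3: day 3 has {1, 2, 4} and shift 3 has {1, 2, 3, 6}, leaving only 5.
Day 5, shift 5: day 5 has {1, 2, 3, 5} and shift 5 has {2, 4, 5}, leaving only 6.
Day 5, shift 6: day 5 has {1, 2, 3, 5, 6} and shift 6 has {2, 5}, leaving only 4.
Day 6, shift 3: day 6 has {2, 3, 5, 6} and shift 3 has {1, 2, 3, 5, 6}, leaving only 4.
Day 6, shift 5: day 6 has {2, 3, 4, 5, 6} and shift 5 has {2, 4, 5, 6}, leaving only 1.
Day 2, shift 5: day 2 has {2, 4, 5, 6} and shift 5 has {1, 2, 4, 5, 6}, leaving only 3.
Day 2 already has {2, 3, 4, 5, 6} and shift 6 already has {2, 4, 5}, so day 2, shift 6 must be 1.

1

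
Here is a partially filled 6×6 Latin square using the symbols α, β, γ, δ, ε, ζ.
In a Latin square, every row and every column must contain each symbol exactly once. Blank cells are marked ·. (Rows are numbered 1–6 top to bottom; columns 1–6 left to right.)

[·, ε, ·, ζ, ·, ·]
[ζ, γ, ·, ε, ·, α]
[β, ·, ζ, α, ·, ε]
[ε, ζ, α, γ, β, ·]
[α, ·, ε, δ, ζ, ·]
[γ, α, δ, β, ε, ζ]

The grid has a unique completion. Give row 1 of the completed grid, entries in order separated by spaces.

δ ε γ ζ α β

Row 1, column 1: row 1 has {ε, ζ} and column 1 has {α, β, γ, ε, ζ}, leaving only δ.
Row 2, column 3: row 2 has {α, γ, ε, ζ} and column 3 has {α, δ, ε, ζ}, leaving only β.
Row 1, column 3: row 1 has {δ, ε, ζ} and column 3 has {α, β, δ, ε, ζ}, leaving only γ.
Row 1, column 5: row 1 has {γ, δ, ε, ζ} and column 5 has {β, ε, ζ}, leaving only α.
Row 1, column 6: row 1 has {α, γ, δ, ε, ζ} and column 6 has {α, ε, ζ}, leaving only β.
So row 1 reads: δ ε γ ζ α β.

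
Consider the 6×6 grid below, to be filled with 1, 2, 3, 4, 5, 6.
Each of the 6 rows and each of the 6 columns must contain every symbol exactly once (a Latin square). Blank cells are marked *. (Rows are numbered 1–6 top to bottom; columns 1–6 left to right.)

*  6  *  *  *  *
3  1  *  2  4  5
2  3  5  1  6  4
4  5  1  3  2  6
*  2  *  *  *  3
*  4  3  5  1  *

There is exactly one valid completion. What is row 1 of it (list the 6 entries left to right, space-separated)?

5 6 2 4 3 1

Row 1, column 4: row 1 has {6} and column 4 has {1, 2, 3, 5}, leaving only 4.
Row 1, column 3: row 1 has {4, 6} and column 3 has {1, 3, 5}, leaving only 2.
Row 1, column 6: row 1 has {2, 4, 6} and column 6 has {3, 4, 5, 6}, leaving only 1.
Row 1, column 1: row 1 has {1, 2, 4, 6} and column 1 has {2, 3, 4}, leaving only 5.
Row 1, column 5: row 1 has {1, 2, 4, 5, 6} and column 5 has {1, 2, 4, 6}, leaving only 3.
So row 1 reads: 5 6 2 4 3 1.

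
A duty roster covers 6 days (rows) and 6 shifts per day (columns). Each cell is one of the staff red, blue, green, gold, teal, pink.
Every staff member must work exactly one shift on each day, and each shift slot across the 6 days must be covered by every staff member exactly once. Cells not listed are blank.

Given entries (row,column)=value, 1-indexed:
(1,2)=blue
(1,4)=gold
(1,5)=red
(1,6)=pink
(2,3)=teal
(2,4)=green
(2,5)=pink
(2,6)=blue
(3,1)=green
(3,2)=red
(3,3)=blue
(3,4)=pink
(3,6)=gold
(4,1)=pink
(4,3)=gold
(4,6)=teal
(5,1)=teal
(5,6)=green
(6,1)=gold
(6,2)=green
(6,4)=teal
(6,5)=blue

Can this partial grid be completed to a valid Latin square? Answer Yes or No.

No

Day 1, shift 1: day 1 together with shift 1 already contain {red, blue, green, gold, teal, pink} — every symbol — so nothing can go there. The grid has no valid completion.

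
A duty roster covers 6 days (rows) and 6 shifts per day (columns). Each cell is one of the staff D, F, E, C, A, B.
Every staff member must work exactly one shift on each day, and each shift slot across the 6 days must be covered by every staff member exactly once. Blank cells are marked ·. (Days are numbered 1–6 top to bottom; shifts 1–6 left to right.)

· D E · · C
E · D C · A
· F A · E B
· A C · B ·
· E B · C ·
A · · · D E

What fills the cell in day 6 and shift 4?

Day 2, shift 2: day 2 has {D, E, C, A} and shift 2 has {D, F, E, A}, leaving only B.
Day 2, shift 5: day 2 has {D, E, C, A, B} and shift 5 has {D, E, C, B}, leaving only F.
Day 1, shift 5: day 1 has {D, E, C} and shift 5 has {D, F, E, C, B}, leaving only A.
Day 3, shift 4: day 3 has {F, E, A, B} and shift 4 has {C}, leaving only D.
Day 3, shift 1: day 3 has {D, F, E, A, B} and shift 1 has {E, A}, leaving only C.
Day 6, shift 2: day 6 has {D, E, A} and shift 2 has {D, F, E, A, B}, leaving only C.
Day 6, shift 3: day 6 has {D, E, C, A} and shift 3 has {D, E, C, A, B}, leaving only F.
Day 6 already has {D, F, E, C, A} and shift 4 already has {D, C}, so day 6, shift 4 must be B.

B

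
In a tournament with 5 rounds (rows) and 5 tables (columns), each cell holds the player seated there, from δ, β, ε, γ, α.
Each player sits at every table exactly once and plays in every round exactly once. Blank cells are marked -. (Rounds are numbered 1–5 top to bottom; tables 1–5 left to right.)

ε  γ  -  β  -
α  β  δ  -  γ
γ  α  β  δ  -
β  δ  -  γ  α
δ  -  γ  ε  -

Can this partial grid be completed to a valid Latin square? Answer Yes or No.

Round 2, table 4: round 2 together with table 4 already contain {δ, β, ε, γ, α} — every symbol — so nothing can go there. The grid has no valid completion.

No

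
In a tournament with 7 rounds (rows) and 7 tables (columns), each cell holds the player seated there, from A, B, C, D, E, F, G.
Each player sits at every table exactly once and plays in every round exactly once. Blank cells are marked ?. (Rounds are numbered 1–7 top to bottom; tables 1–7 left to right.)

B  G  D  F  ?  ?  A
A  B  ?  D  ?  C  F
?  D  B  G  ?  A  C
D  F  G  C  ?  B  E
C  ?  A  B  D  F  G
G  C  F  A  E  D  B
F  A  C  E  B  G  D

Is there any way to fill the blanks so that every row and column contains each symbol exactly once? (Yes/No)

Yes

No round or table among the givens repeats a symbol, and propagating forced cells runs into no contradiction.
One valid completion exists (for instance, B G D F C E A / A B E D G C F / E D B G F A C / D F G C A B E / C E A B D F G / G C F A E D B / F A C E B G D).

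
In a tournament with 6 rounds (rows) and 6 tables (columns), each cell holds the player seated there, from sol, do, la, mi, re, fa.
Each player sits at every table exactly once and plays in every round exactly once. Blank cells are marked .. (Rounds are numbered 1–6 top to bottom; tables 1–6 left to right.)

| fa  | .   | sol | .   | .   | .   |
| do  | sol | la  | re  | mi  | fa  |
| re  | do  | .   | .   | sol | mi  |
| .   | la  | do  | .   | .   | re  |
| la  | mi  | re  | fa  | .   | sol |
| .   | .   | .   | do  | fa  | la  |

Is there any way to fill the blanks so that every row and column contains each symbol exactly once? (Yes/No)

Round 4, table 5: round 4 together with table 5 already contain {sol, do, la, mi, re, fa} — every symbol — so nothing can go there. The grid has no valid completion.

No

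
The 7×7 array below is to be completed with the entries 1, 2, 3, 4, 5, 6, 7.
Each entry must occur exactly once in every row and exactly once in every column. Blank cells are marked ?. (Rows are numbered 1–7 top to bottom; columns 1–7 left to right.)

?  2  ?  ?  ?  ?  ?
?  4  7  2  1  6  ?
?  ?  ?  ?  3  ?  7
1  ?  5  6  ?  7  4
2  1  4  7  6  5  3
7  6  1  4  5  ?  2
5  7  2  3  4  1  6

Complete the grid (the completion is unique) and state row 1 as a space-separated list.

6 2 3 5 7 4 1

Row 1, column 5: row 1 has {2} and column 5 has {1, 3, 4, 5, 6}, leaving only 7.
Row 2, column 1: row 2 has {1, 2, 4, 6, 7} and column 1 has {1, 2, 5, 7}, leaving only 3.
Row 2, column 7: row 2 has {1, 2, 3, 4, 6, 7} and column 7 has {2, 3, 4, 6, 7}, leaving only 5.
Row 1, column 7: row 1 has {2, 7} and column 7 has {2, 3, 4, 5, 6, 7}, leaving only 1.
Row 1, column 4: row 1 has {1, 2, 7} and column 4 has {2, 3, 4, 6, 7}, leaving only 5.
Row 3, column 2: row 3 has {3, 7} and column 2 has {1, 2, 4, 6, 7}, leaving only 5.
Row 3, column 3: row 3 has {3, 5, 7} and column 3 has {1, 2, 4, 5, 7}, leaving only 6.
Row 1, column 3: row 1 has {1, 2, 5, 7} and column 3 has {1, 2, 4, 5, 6, 7}, leaving only 3.
Row 1, column 6: row 1 has {1, 2, 3, 5, 7} and column 6 has {1, 5, 6, 7}, leaving only 4.
Row 1, column 1: row 1 has {1, 2, 3, 4, 5, 7} and column 1 has {1, 2, 3, 5, 7}, leaving only 6.
So row 1 reads: 6 2 3 5 7 4 1.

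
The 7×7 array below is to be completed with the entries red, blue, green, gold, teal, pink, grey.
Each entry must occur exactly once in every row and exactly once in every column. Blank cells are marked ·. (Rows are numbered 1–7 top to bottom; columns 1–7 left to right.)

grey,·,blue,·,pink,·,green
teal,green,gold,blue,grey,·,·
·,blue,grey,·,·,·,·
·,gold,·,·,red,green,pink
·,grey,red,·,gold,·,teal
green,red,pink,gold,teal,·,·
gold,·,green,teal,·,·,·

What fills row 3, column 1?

Row 1, column 2: row 1 has {blue, green, pink, grey} and column 2 has {red, blue, green, gold, grey}, leaving only teal.
Row 1, column 4: row 1 has {blue, green, teal, pink, grey} and column 4 has {blue, gold, teal}, leaving only red.
Row 1, column 6: row 1 has {red, blue, green, teal, pink, grey} and column 6 has {green}, leaving only gold.
Row 2, column 7: row 2 has {blue, green, gold, teal, grey} and column 7 has {green, teal, pink}, leaving only red.
Row 2, column 6: row 2 has {red, blue, green, gold, teal, grey} and column 6 has {green, gold}, leaving only pink.
Row 3, column 5: row 3 has {blue, grey} and column 5 has {red, gold, teal, pink, grey}, leaving only green.
Row 3, column 4: row 3 has {blue, green, grey} and column 4 has {red, blue, gold, teal}, leaving only pink.
Row 3 already has {blue, green, pink, grey} and column 1 already has {green, gold, teal, grey}, so row 3, column 1 must be red.

red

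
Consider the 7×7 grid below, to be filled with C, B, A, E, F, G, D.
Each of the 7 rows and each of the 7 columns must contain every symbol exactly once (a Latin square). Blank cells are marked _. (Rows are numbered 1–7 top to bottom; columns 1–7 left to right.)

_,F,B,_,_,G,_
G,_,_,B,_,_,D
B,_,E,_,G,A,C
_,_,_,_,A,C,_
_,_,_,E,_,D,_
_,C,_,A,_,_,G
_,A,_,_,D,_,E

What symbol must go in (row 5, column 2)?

Row 1, column 7: row 1 has {B, F, G} and column 7 has {C, E, G, D}, leaving only A.
Row 2, column 2: row 2 has {B, G, D} and column 2 has {C, A, F}, leaving only E.
Row 2, column 6: row 2 has {B, E, G, D} and column 6 has {C, A, G, D}, leaving only F.
Row 2, column 5: row 2 has {B, E, F, G, D} and column 5 has {A, G, D}, leaving only C.
Row 1, column 5: row 1 has {B, A, F, G} and column 5 has {C, A, G, D}, leaving only E.
Row 2, column 3: row 2 has {C, B, E, F, G, D} and column 3 has {B, E}, leaving only A.
Row 3, column 2: row 3 has {C, B, A, E, G} and column 2 has {C, A, E, F}, leaving only D.
Row 3, column 4: row 3 has {C, B, A, E, G, D} and column 4 has {B, A, E}, leaving only F.
Row 7, column 6: row 7 has {A, E, D} and column 6 has {C, A, F, G, D}, leaving only B.
Row 6, column 6: row 6 has {C, A, G} and column 6 has {C, B, A, F, G, D}, leaving only E.
Row 5, column 2 is narrowed to {B, G}.
If it were B, then row 5, column 7 would be left with no valid symbol.
So row 5, column 2 must be G.

G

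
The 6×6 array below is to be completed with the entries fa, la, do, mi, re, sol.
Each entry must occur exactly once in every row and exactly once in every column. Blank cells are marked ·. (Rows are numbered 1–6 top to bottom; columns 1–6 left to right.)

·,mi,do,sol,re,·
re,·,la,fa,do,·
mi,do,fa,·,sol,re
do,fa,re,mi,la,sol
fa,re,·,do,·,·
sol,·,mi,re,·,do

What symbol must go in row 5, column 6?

la

Row 1, column 1: row 1 has {do, mi, re, sol} and column 1 has {fa, do, mi, re, sol}, leaving only la.
Row 1, column 6: row 1 has {la, do, mi, re, sol} and column 6 has {do, re, sol}, leaving only fa.
Row 2, column 2: row 2 has {fa, la, do, re} and column 2 has {fa, do, mi, re}, leaving only sol.
Row 2, column 6: row 2 has {fa, la, do, re, sol} and column 6 has {fa, do, re, sol}, leaving only mi.
Row 5 already has {fa, do, re} and column 6 already has {fa, do, mi, re, sol}, so row 5, column 6 must be la.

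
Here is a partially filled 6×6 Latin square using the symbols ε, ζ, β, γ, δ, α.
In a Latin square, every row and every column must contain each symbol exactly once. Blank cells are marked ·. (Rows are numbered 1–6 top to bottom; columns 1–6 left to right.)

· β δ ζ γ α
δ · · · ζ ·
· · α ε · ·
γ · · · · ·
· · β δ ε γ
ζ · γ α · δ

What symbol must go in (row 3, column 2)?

γ

Row 1, column 1: row 1 has {ζ, β, γ, δ, α} and column 1 has {ζ, γ, δ}, leaving only ε.
Row 2, column 3: row 2 has {ζ, δ} and column 3 has {β, γ, δ, α}, leaving only ε.
Row 2, column 6: row 2 has {ε, ζ, δ} and column 6 has {γ, δ, α}, leaving only β.
Row 2, column 4: row 2 has {ε, ζ, β, δ} and column 4 has {ε, ζ, δ, α}, leaving only γ.
Row 2, column 2: row 2 has {ε, ζ, β, γ, δ} and column 2 has {β}, leaving only α.
Row 3, column 1: row 3 has {ε, α} and column 1 has {ε, ζ, γ, δ}, leaving only β.
Row 3, column 5: row 3 has {ε, β, α} and column 5 has {ε, ζ, γ}, leaving only δ.
Row 3, column 6: row 3 has {ε, β, δ, α} and column 6 has {β, γ, δ, α}, leaving only ζ.
Row 3 already has {ε, ζ, β, δ, α} and column 2 already has {β, α}, so row 3, column 2 must be γ.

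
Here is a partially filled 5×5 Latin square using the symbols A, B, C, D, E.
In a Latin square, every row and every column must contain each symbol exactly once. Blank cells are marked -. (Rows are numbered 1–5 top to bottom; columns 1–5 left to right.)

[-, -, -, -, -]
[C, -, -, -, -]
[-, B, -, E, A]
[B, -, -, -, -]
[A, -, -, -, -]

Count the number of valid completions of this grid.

56

Row 1, column 1: eliminating its row and column leaves {D, E}.
Row 1, column 2: eliminating its row and column leaves {A, C, D, E}.
Row 1, column 3: eliminating its row and column leaves {A, B, C, D, E}.
Row 1, column 4: eliminating its row and column leaves {A, B, C, D}.
Row 1, column 5: eliminating its row and column leaves {B, C, D, E}.
Row 2, column 2: eliminating its row and column leaves {A, D, E}.
Row 2, column 3: eliminating its row and column leaves {A, B, D, E}.
Row 2, column 4: eliminating its row and column leaves {A, B, D}.
Row 2, column 5: eliminating its row and column leaves {B, D, E}.
Row 3, column 1: eliminating its row and column leaves {D}.
Row 3, column 3: eliminating its row and column leaves {C, D}.
Row 4, column 2: eliminating its row and column leaves {A, C, D, E}.
Row 4, column 3: eliminating its row and column leaves {A, C, D, E}.
Row 4, column 4: eliminating its row and column leaves {A, C, D}.
Row 4, column 5: eliminating its row and column leaves {C, D, E}.
Row 5, column 2: eliminating its row and column leaves {C, D, E}.
Row 5, column 3: eliminating its row and column leaves {B, C, D, E}.
Row 5, column 4: eliminating its row and column leaves {B, C, D}.
Row 5, column 5: eliminating its row and column leaves {B, C, D, E}.
Enumerating the assignments across these blanks that avoid any row or column repeat gives 56 completions.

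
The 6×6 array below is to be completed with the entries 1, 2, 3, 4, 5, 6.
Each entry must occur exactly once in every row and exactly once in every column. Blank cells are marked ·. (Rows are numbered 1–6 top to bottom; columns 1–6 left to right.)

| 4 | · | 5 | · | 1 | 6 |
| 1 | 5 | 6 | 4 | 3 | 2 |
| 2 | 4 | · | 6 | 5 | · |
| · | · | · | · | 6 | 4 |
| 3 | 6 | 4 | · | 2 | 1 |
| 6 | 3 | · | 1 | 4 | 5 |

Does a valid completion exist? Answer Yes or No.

No row or column among the givens repeats a symbol, and propagating forced cells runs into no contradiction.
One valid completion exists (for instance, 4 2 5 3 1 6 / 1 5 6 4 3 2 / 2 4 1 6 5 3 / 5 1 3 2 6 4 / 3 6 4 5 2 1 / 6 3 2 1 4 5).

Yes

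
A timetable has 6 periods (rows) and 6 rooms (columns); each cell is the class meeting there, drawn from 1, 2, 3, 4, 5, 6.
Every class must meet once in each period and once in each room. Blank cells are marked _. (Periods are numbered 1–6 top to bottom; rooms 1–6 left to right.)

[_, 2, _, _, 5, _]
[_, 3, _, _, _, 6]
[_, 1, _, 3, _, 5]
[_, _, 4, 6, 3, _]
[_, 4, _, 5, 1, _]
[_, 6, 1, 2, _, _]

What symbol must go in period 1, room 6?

Period 4, room 2: period 4 has {3, 4, 6} and room 2 has {1, 2, 3, 4, 6}, leaving only 5.
Period 6, room 5: period 6 has {1, 2, 6} and room 5 has {1, 3, 5}, leaving only 4.
Period 2, room 5: period 2 has {3, 6} and room 5 has {1, 3, 4, 5}, leaving only 2.
Period 2, room 3: period 2 has {2, 3, 6} and room 3 has {1, 4}, leaving only 5.
Period 3, room 5: period 3 has {1, 3, 5} and room 5 has {1, 2, 3, 4, 5}, leaving only 6.
Period 3, room 3: period 3 has {1, 3, 5, 6} and room 3 has {1, 4, 5}, leaving only 2.
Period 3, room 1: period 3 has {1, 2, 3, 5, 6} and room 1 has {}, leaving only 4.
Period 2, room 1: period 2 has {2, 3, 5, 6} and room 1 has {4}, leaving only 1.
Period 2, room 4: period 2 has {1, 2, 3, 5, 6} and room 4 has {2, 3, 5, 6}, leaving only 4.
Period 1, room 4: period 1 has {2, 5} and room 4 has {2, 3, 4, 5, 6}, leaving only 1.
Period 4, room 1: period 4 has {3, 4, 5, 6} and room 1 has {1, 4}, leaving only 2.
Period 4, room 6: period 4 has {2, 3, 4, 5, 6} and room 6 has {5, 6}, leaving only 1.
Period 6, room 6: period 6 has {1, 2, 4, 6} and room 6 has {1, 5, 6}, leaving only 3.
Period 1 already has {1, 2, 5} and room 6 already has {1, 3, 5, 6}, so period 1, room 6 must be 4.

4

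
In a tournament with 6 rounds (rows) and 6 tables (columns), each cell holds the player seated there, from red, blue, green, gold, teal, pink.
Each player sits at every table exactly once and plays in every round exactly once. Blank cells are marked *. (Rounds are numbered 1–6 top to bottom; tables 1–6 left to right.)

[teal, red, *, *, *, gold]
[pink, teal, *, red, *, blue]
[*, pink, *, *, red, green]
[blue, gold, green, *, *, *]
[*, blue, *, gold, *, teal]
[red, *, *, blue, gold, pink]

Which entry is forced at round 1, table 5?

blue

Round 2, table 3: round 2 has {red, blue, teal, pink} and table 3 has {green}, leaving only gold.
Round 2, table 5: round 2 has {red, blue, gold, teal, pink} and table 5 has {red, gold}, leaving only green.
Round 3, table 1: round 3 has {red, green, pink} and table 1 has {red, blue, teal, pink}, leaving only gold.
Round 3, table 4: round 3 has {red, green, gold, pink} and table 4 has {red, blue, gold}, leaving only teal.
Round 3, table 3: round 3 has {red, green, gold, teal, pink} and table 3 has {green, gold}, leaving only blue.
Round 1, table 3: round 1 has {red, gold, teal} and table 3 has {blue, green, gold}, leaving only pink.
Round 1 already has {red, gold, teal, pink} and table 5 already has {red, green, gold}, so round 1, table 5 must be blue.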